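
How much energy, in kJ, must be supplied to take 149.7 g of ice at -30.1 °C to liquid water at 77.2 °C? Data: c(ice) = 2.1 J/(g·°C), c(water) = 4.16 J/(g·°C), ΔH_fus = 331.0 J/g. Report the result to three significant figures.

q1 (heat ice -30.1→0.0 °C): 149.7 × 2.1 × 30.1 = 9463 J
q2 (melt at 0 °C): 149.7 × 331.0 = 49551 J
q3 (heat water 0.0→77.2 °C): 149.7 × 4.16 × 77.2 = 48076 J
Total: 9463 + 49551 + 48076 = 107090 J = 107 kJ

q = 107 kJ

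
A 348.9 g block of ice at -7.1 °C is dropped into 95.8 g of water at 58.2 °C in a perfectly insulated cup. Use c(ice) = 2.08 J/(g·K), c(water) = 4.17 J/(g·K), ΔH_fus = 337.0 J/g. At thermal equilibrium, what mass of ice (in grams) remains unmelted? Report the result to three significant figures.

m_ice remaining = 295 g

Heat to warm all ice to 0 °C: 348.9×2.08×7.1 = 5152.6 J
Heat released by water cooling to 0 °C: 95.8×4.17×58.2 = 23250 J
23250 J < 5152.6 + 348.9×337.0 = 122731.9 J, so not all ice melts; final T = 0 °C.
Heat left for melting: 23250 − 5152.6 = 18097.4 J
Mass melted = 18097.4 / 337.0 = 53.70 g
Ice remaining = 348.9 − 53.70 = 295.20 g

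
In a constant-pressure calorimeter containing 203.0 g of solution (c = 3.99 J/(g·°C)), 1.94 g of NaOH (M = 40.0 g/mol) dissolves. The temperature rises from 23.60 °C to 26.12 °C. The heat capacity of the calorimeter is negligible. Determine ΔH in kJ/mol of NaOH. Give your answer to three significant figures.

ΔH = -42.1 kJ/mol

|ΔT| = |26.12 − 23.60| = 2.52 °C
|q_surr| = (203.0 × 3.99) × 2.52 = 809.97 × 2.52 = 2041 J
n(NaOH) = 1.94 / 40.0 = 0.04850 mol
Temperature rose, so q_rxn = −|q_surr| = -2.041 kJ
ΔH = q_rxn / n = -42.08 kJ/mol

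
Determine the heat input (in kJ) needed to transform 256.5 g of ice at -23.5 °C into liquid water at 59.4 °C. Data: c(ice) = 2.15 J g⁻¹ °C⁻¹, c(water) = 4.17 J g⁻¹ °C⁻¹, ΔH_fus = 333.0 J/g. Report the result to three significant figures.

q = 162 kJ

q1 (heat ice -23.5→0.0 °C): 256.5 × 2.15 × 23.5 = 12960 J
q2 (melt at 0 °C): 256.5 × 333.0 = 85415 J
q3 (heat water 0.0→59.4 °C): 256.5 × 4.17 × 59.4 = 63535 J
Total: 12960 + 85415 + 63535 = 161910 J = 162 kJ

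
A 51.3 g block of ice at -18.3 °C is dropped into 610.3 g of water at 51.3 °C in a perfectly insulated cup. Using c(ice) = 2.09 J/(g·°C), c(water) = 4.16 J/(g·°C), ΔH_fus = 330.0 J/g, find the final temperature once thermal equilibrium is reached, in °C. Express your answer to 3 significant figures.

T_f = 40.5 °C

Heat to bring ice to 0 °C and melt it: q₁ = 51.3×2.09×18.3 + 51.3×330.0 = 18891 J
Heat the water can supply cooling to 0 °C: 610.3×4.16×51.3 = 130243 J > q₁, so all ice melts.
Energy balance: 610.3×4.16×(51.3 − T) = 18891 + 51.3×4.16×(T − 0)
2538.848(51.3 − T) = 18891 + 213.408 T
130243 − 18891 = 2752.256 T
T = 111352 / 2752.256 = 40.46 °C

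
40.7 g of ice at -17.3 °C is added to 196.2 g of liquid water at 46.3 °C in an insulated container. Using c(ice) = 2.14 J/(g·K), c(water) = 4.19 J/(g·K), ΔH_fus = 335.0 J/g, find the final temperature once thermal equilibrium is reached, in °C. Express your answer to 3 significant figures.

Heat to bring ice to 0 °C and melt it: q₁ = 40.7×2.14×17.3 + 40.7×335.0 = 15141 J
Heat the water can supply cooling to 0 °C: 196.2×4.19×46.3 = 38062.2 J > q₁, so all ice melts.
Energy balance: 196.2×4.19×(46.3 − T) = 15141 + 40.7×4.19×(T − 0)
822.078(46.3 − T) = 15141 + 170.533 T
38062.2 − 15141 = 992.611 T
T = 22921.2 / 992.611 = 23.09 °C

T_f = 23.1 °C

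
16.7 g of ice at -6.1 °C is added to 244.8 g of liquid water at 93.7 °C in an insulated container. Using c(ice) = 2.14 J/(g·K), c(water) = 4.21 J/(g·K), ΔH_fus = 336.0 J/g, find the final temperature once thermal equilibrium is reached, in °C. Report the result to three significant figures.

Heat to bring ice to 0 °C and melt it: q₁ = 16.7×2.14×6.1 + 16.7×336.0 = 5829.2 J
Heat the water can supply cooling to 0 °C: 244.8×4.21×93.7 = 96568.0 J > q₁, so all ice melts.
Energy balance: 244.8×4.21×(93.7 − T) = 5829.2 + 16.7×4.21×(T − 0)
1030.608(93.7 − T) = 5829.2 + 70.307 T
96568.0 − 5829.2 = 1100.915 T
T = 90738.8 / 1100.915 = 82.42 °C

T_f = 82.4 °C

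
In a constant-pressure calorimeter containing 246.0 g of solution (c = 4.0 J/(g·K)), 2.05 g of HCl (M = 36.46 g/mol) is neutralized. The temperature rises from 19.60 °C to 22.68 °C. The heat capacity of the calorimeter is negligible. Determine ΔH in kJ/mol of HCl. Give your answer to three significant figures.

|ΔT| = |22.68 − 19.60| = 3.08 °C
|q_surr| = (246.0 × 4.0) × 3.08 = 984 × 3.08 = 3031 J
n(HCl) = 2.05 / 36.46 = 0.05623 mol
Temperature rose, so q_rxn = −|q_surr| = -3.031 kJ
ΔH = q_rxn / n = -53.90 kJ/mol

ΔH = -53.9 kJ/mol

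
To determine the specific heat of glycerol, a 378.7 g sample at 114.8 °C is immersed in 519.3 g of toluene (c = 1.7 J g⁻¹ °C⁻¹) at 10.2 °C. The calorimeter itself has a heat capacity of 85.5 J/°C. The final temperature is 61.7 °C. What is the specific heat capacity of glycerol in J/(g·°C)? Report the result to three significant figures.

q_gained = (519.3 × 1.7 + 85.5) × (61.7 − 10.2) = 49870 J
q_lost = 378.7 × c × (114.8 − 61.7) = 20108.97 c
Set equal: c = 49870 / 20108.97 = 2.48 J/(g·°C)

c = 2.48 J/(g·°C)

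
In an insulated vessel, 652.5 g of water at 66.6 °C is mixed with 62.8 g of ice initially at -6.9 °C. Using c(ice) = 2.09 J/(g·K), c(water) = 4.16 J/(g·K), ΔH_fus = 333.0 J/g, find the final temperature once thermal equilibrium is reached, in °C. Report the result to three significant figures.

Heat to bring ice to 0 °C and melt it: q₁ = 62.8×2.09×6.9 + 62.8×333.0 = 21818 J
Heat the water can supply cooling to 0 °C: 652.5×4.16×66.6 = 180779 J > q₁, so all ice melts.
Energy balance: 652.5×4.16×(66.6 − T) = 21818 + 62.8×4.16×(T − 0)
2714.4(66.6 − T) = 21818 + 261.248 T
180779 − 21818 = 2975.648 T
T = 158961 / 2975.648 = 53.42 °C

T_f = 53.4 °C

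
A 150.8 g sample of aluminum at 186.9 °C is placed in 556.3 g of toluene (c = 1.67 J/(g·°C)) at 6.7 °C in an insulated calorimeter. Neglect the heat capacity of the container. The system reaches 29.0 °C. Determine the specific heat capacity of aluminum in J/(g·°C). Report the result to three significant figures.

q_gained = (556.3 × 1.67) × (29.0 − 6.7) = 20720 J
q_lost = 150.8 × c × (186.9 − 29.0) = 23811.32 c
Set equal: c = 20720 / 23811.32 = 0.870 J/(g·°C)

c = 0.870 J/(g·°C)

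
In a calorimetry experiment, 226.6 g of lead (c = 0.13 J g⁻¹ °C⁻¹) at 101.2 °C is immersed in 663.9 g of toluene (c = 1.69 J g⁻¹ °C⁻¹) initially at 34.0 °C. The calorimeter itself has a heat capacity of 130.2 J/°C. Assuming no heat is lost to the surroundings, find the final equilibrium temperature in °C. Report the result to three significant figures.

T_f = 35.5 °C

Heat lost by lead = heat gained by toluene + calorimeter.
(226.6)(0.13)(101.2 − T) = [(663.9)(1.69) + 130.2](T − 34.0)
29.458 (101.2 − T) = 1252.191 (T − 34.0)
2981.1 − 29.458 T = 1252.191 T − 42574
45555.1 = 1281.649 T
T = 35.54 °C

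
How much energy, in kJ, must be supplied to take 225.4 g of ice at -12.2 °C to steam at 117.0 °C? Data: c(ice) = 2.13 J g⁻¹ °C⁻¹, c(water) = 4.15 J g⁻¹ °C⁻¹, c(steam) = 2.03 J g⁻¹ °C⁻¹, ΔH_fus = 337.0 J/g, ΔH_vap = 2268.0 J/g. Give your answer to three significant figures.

q = 694 kJ

q1 (heat ice -12.2→0.0 °C): 225.4 × 2.13 × 12.2 = 5857 J
q2 (melt at 0 °C): 225.4 × 337.0 = 75960 J
q3 (heat water 0.0→100.0 °C): 225.4 × 4.15 × 100.0 = 93541 J
q4 (vaporize at 100 °C): 225.4 × 2268.0 = 511207 J
q5 (heat steam 100.0→117.0 °C): 225.4 × 2.03 × 17.0 = 7779 J
Total: 5857 + 75960 + 93541 + 511207 + 7779 = 694344 J = 694 kJ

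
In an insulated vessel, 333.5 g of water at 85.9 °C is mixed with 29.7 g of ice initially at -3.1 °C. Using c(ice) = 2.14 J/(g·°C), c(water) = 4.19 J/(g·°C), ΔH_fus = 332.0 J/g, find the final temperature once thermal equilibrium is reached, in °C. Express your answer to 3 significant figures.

Heat to bring ice to 0 °C and melt it: q₁ = 29.7×2.14×3.1 + 29.7×332.0 = 10057 J
Heat the water can supply cooling to 0 °C: 333.5×4.19×85.9 = 120034 J > q₁, so all ice melts.
Energy balance: 333.5×4.19×(85.9 − T) = 10057 + 29.7×4.19×(T − 0)
1397.365(85.9 − T) = 10057 + 124.443 T
120034 − 10057 = 1521.808 T
T = 109977 / 1521.808 = 72.27 °C

T_f = 72.3 °C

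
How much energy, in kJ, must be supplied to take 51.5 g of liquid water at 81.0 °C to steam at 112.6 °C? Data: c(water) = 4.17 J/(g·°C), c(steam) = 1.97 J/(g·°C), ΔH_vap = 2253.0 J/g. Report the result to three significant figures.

q = 121 kJ

q1 (heat water 81.0→100.0 °C): 51.5 × 4.17 × 19.0 = 4080 J
q2 (vaporize at 100 °C): 51.5 × 2253.0 = 116030 J
q3 (heat steam 100.0→112.6 °C): 51.5 × 1.97 × 12.6 = 1278 J
Total: 4080 + 116030 + 1278 = 121388 J = 121 kJ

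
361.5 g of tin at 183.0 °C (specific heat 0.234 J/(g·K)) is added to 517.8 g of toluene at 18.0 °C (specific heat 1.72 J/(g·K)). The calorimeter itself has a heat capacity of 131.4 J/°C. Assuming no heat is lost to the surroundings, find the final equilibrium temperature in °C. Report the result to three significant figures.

T_f = 30.6 °C

Heat lost by tin = heat gained by toluene + calorimeter.
(361.5)(0.234)(183.0 − T) = [(517.8)(1.72) + 131.4](T − 18.0)
84.591 (183.0 − T) = 1022.016 (T − 18.0)
15480 − 84.591 T = 1022.016 T − 18396
33876 = 1106.607 T
T = 30.61 °C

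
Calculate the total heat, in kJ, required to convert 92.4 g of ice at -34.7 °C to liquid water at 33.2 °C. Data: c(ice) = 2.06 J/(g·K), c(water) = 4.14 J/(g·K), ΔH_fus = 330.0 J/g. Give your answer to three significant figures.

q1 (heat ice -34.7→0.0 °C): 92.4 × 2.06 × 34.7 = 6605 J
q2 (melt at 0 °C): 92.4 × 330.0 = 30492 J
q3 (heat water 0.0→33.2 °C): 92.4 × 4.14 × 33.2 = 12700 J
Total: 6605 + 30492 + 12700 = 49797 J = 49.8 kJ

q = 49.8 kJ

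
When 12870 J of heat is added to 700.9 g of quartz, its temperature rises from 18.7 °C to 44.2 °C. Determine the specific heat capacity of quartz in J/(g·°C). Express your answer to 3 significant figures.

c = 0.720 J/(g·°C)

c = q / (m ΔT) = 12870 / (700.9 × 25.5)
c = 12870 / 17872.95 = 0.720 J/(g·°C)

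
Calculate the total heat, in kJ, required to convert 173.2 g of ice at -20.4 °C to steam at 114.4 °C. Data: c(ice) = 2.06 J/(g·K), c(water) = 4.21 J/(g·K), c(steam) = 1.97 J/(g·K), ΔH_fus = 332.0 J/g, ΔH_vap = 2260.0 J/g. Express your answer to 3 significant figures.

q = 534 kJ

q1 (heat ice -20.4→0.0 °C): 173.2 × 2.06 × 20.4 = 7279 J
q2 (melt at 0 °C): 173.2 × 332.0 = 57502 J
q3 (heat water 0.0→100.0 °C): 173.2 × 4.21 × 100.0 = 72917 J
q4 (vaporize at 100 °C): 173.2 × 2260.0 = 391432 J
q5 (heat steam 100.0→114.4 °C): 173.2 × 1.97 × 14.4 = 4913 J
Total: 7279 + 57502 + 72917 + 391432 + 4913 = 534043 J = 534 kJ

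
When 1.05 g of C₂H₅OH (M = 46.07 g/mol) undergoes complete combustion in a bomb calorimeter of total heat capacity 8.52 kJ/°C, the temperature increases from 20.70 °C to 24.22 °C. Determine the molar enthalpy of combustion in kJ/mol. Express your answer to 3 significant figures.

ΔT = 24.22 − 20.70 = 3.52 °C
q_cal = C_cal × ΔT = 8.52 × 3.52 = 29.9904 kJ
n = 1.05 / 46.07 = 0.02279 mol
q_rxn = −q_cal = -29.9904 kJ
ΔH = -29.9904 / 0.02279 = -1316 kJ/mol

ΔH = -1320 kJ/mol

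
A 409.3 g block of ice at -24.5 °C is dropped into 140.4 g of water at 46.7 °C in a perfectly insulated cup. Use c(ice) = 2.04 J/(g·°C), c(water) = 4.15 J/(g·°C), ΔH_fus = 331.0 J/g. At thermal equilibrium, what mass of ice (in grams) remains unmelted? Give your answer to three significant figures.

m_ice remaining = 389 g

Heat to warm all ice to 0 °C: 409.3×2.04×24.5 = 20457 J
Heat released by water cooling to 0 °C: 140.4×4.15×46.7 = 27210 J
27210 J < 20457 + 409.3×331.0 = 155935.3 J, so not all ice melts; final T = 0 °C.
Heat left for melting: 27210 − 20457 = 6753 J
Mass melted = 6753 / 331.0 = 20.40 g
Ice remaining = 409.3 − 20.40 = 388.90 g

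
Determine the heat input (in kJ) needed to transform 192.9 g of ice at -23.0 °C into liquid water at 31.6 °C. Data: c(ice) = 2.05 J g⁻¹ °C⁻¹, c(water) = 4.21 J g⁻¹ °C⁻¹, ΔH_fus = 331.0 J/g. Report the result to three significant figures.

q = 98.6 kJ

q1 (heat ice -23.0→0.0 °C): 192.9 × 2.05 × 23.0 = 9095 J
q2 (melt at 0 °C): 192.9 × 331.0 = 63850 J
q3 (heat water 0.0→31.6 °C): 192.9 × 4.21 × 31.6 = 25663 J
Total: 9095 + 63850 + 25663 = 98608 J = 98.6 kJ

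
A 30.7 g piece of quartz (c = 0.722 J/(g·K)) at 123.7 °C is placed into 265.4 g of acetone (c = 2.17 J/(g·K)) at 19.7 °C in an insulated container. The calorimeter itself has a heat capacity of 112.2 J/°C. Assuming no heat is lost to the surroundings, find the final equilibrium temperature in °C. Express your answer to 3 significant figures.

T_f = 22.9 °C

Heat lost by quartz = heat gained by acetone + calorimeter.
(30.7)(0.722)(123.7 − T) = [(265.4)(2.17) + 112.2](T − 19.7)
22.1654 (123.7 − T) = 688.118 (T − 19.7)
2741.9 − 22.1654 T = 688.118 T − 13556
16297.9 = 710.2834 T
T = 22.946 °C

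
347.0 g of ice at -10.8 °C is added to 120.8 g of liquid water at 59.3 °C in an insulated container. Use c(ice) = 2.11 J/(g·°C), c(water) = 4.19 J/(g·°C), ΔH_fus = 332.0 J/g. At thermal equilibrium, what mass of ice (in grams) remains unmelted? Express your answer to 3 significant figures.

m_ice remaining = 280 g

Heat to warm all ice to 0 °C: 347.0×2.11×10.8 = 7907.4 J
Heat released by water cooling to 0 °C: 120.8×4.19×59.3 = 30015 J
30015 J < 7907.4 + 347.0×332.0 = 123111.4 J, so not all ice melts; final T = 0 °C.
Heat left for melting: 30015 − 7907.4 = 22107.6 J
Mass melted = 22107.6 / 332.0 = 66.59 g
Ice remaining = 347.0 − 66.59 = 280.41 g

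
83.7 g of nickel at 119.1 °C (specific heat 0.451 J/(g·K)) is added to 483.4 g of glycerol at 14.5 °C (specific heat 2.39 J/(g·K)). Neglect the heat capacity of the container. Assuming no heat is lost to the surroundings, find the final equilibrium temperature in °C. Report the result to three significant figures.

Heat lost by nickel = heat gained by glycerol.
(83.7)(0.451)(119.1 − T) = (483.4)(2.39)(T − 14.5)
37.7487 (119.1 − T) = 1155.326 (T − 14.5)
4495.9 − 37.7487 T = 1155.326 T − 16752
21247.9 = 1193.0747 T
T = 17.81 °C

T_f = 17.8 °C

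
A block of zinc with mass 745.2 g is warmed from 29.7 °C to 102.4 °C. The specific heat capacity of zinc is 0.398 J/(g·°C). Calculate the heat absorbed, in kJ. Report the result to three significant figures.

q = m c ΔT = 745.2 × 0.398 × (102.4 − 29.7)
q = 745.2 × 0.398 × 72.7 = 21560 J = 21.6 kJ

q = 21.6 kJ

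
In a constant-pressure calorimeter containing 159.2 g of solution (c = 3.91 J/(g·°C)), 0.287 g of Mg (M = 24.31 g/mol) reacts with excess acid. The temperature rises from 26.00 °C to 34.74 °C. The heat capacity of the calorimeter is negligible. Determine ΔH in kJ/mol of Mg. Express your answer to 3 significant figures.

|ΔT| = |34.74 − 26.00| = 8.74 °C
|q_surr| = (159.2 × 3.91) × 8.74 = 622.472 × 8.74 = 5440 J
n(Mg) = 0.287 / 24.31 = 0.01181 mol
Temperature rose, so q_rxn = −|q_surr| = -5.440 kJ
ΔH = q_rxn / n = -460.6 kJ/mol

ΔH = -461 kJ/mol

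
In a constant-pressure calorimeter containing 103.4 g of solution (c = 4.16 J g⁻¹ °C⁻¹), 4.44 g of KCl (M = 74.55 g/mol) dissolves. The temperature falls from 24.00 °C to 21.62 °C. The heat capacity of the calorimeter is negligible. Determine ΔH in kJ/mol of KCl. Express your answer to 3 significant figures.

ΔH = 17.2 kJ/mol

|ΔT| = |21.62 − 24.00| = 2.38 °C
|q_surr| = (103.4 × 4.16) × 2.38 = 430.144 × 2.38 = 1024 J
n(KCl) = 4.44 / 74.55 = 0.05956 mol
Temperature fell, so q_rxn = +|q_surr| = 1.024 kJ
ΔH = q_rxn / n = 17.19 kJ/mol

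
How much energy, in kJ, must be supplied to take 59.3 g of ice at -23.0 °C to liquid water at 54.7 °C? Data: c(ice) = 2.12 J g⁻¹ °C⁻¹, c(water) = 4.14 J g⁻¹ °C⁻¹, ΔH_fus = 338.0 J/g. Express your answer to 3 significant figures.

q1 (heat ice -23.0→0.0 °C): 59.3 × 2.12 × 23.0 = 2891 J
q2 (melt at 0 °C): 59.3 × 338.0 = 20043 J
q3 (heat water 0.0→54.7 °C): 59.3 × 4.14 × 54.7 = 13429 J
Total: 2891 + 20043 + 13429 = 36363 J = 36.4 kJ

q = 36.4 kJ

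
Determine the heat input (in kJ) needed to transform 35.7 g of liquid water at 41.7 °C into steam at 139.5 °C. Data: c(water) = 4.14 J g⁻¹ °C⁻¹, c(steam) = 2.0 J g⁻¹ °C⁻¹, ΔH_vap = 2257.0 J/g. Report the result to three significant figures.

q1 (heat water 41.7→100.0 °C): 35.7 × 4.14 × 58.3 = 8617 J
q2 (vaporize at 100 °C): 35.7 × 2257.0 = 80575 J
q3 (heat steam 100.0→139.5 °C): 35.7 × 2.0 × 39.5 = 2820 J
Total: 8617 + 80575 + 2820 = 92012 J = 92.0 kJ

q = 92.0 kJ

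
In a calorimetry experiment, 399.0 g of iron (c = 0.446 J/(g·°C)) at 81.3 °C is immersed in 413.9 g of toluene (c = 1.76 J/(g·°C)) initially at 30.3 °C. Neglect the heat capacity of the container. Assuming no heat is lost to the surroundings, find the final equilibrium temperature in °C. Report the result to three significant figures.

T_f = 40.3 °C

Heat lost by iron = heat gained by toluene.
(399.0)(0.446)(81.3 − T) = (413.9)(1.76)(T − 30.3)
177.954 (81.3 − T) = 728.464 (T − 30.3)
14468 − 177.954 T = 728.464 T − 22072
36540 = 906.418 T
T = 40.31 °C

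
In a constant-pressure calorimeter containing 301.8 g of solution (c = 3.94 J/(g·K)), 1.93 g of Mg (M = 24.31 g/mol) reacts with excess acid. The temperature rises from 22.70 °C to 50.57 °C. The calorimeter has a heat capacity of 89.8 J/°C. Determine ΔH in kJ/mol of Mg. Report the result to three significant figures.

|ΔT| = |50.57 − 22.70| = 27.87 °C
|q_surr| = (301.8 × 3.94 + 89.8) × 27.87 = 1278.892 × 27.87 = 35640 J
n(Mg) = 1.93 / 24.31 = 0.07939 mol
Temperature rose, so q_rxn = −|q_surr| = -35.64 kJ
ΔH = q_rxn / n = -448.9 kJ/mol

ΔH = -449 kJ/mol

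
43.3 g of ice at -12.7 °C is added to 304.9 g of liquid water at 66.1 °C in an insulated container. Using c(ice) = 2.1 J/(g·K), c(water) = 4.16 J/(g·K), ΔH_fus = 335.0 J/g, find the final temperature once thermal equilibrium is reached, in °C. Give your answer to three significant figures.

T_f = 47.1 °C

Heat to bring ice to 0 °C and melt it: q₁ = 43.3×2.1×12.7 + 43.3×335.0 = 15660 J
Heat the water can supply cooling to 0 °C: 304.9×4.16×66.1 = 83840.2 J > q₁, so all ice melts.
Energy balance: 304.9×4.16×(66.1 − T) = 15660 + 43.3×4.16×(T − 0)
1268.384(66.1 − T) = 15660 + 180.128 T
83840.2 − 15660 = 1448.512 T
T = 68180.2 / 1448.512 = 47.07 °C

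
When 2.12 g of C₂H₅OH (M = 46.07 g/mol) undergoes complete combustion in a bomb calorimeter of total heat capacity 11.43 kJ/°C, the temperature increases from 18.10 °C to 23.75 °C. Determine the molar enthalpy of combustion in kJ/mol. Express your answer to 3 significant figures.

ΔT = 23.75 − 18.10 = 5.65 °C
q_cal = C_cal × ΔT = 11.43 × 5.65 = 64.5795 kJ
n = 2.12 / 46.07 = 0.04602 mol
q_rxn = −q_cal = -64.5795 kJ
ΔH = -64.5795 / 0.04602 = -1403 kJ/mol

ΔH = -1400 kJ/mol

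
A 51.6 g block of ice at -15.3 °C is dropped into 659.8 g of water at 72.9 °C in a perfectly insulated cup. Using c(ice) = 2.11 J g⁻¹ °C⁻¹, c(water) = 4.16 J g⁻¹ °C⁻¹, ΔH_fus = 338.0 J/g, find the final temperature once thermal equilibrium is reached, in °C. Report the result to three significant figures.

T_f = 61.2 °C

Heat to bring ice to 0 °C and melt it: q₁ = 51.6×2.11×15.3 + 51.6×338.0 = 19107 J
Heat the water can supply cooling to 0 °C: 659.8×4.16×72.9 = 200094 J > q₁, so all ice melts.
Energy balance: 659.8×4.16×(72.9 − T) = 19107 + 51.6×4.16×(T − 0)
2744.768(72.9 − T) = 19107 + 214.656 T
200094 − 19107 = 2959.424 T
T = 180987 / 2959.424 = 61.16 °C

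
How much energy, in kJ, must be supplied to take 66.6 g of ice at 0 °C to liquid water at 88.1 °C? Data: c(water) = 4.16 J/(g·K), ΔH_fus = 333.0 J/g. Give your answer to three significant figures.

q1 (melt at 0 °C): 66.6 × 333.0 = 22178 J
q2 (heat water 0.0→88.1 °C): 66.6 × 4.16 × 88.1 = 24409 J
Total: 22178 + 24409 = 46587 J = 46.6 kJ

q = 46.6 kJ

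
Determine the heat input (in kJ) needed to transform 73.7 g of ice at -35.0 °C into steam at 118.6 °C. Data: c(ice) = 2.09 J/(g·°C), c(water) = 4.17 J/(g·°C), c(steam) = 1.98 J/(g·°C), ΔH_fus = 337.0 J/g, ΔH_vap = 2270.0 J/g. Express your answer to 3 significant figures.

q = 231 kJ

q1 (heat ice -35.0→0.0 °C): 73.7 × 2.09 × 35.0 = 5391 J
q2 (melt at 0 °C): 73.7 × 337.0 = 24837 J
q3 (heat water 0.0→100.0 °C): 73.7 × 4.17 × 100.0 = 30733 J
q4 (vaporize at 100 °C): 73.7 × 2270.0 = 167299 J
q5 (heat steam 100.0→118.6 °C): 73.7 × 1.98 × 18.6 = 2714 J
Total: 5391 + 24837 + 30733 + 167299 + 2714 = 230974 J = 231 kJ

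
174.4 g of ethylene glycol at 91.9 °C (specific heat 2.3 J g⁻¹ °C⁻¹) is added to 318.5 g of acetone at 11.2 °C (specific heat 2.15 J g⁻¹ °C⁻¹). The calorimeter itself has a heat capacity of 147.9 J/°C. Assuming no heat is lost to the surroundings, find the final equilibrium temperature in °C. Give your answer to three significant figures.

T_f = 37.4 °C

Heat lost by ethylene glycol = heat gained by acetone + calorimeter.
(174.4)(2.3)(91.9 − T) = [(318.5)(2.15) + 147.9](T − 11.2)
401.12 (91.9 − T) = 832.675 (T − 11.2)
36863 − 401.12 T = 832.675 T − 9326.0
46189.0 = 1233.795 T
T = 37.44 °C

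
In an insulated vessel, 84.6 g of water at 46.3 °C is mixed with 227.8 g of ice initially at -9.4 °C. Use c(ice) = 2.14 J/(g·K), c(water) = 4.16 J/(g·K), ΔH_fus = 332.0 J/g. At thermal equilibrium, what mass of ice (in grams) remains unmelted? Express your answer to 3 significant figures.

m_ice remaining = 193 g

Heat to warm all ice to 0 °C: 227.8×2.14×9.4 = 4582.4 J
Heat released by water cooling to 0 °C: 84.6×4.16×46.3 = 16295 J
16295 J < 4582.4 + 227.8×332.0 = 80212.0 J, so not all ice melts; final T = 0 °C.
Heat left for melting: 16295 − 4582.4 = 11712.6 J
Mass melted = 11712.6 / 332.0 = 35.28 g
Ice remaining = 227.8 − 35.28 = 192.52 g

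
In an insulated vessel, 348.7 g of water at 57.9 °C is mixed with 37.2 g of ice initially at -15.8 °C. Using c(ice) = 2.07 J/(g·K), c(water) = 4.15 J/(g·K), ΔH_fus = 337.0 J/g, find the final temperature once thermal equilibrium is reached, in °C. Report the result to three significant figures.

Heat to bring ice to 0 °C and melt it: q₁ = 37.2×2.07×15.8 + 37.2×337.0 = 13753 J
Heat the water can supply cooling to 0 °C: 348.7×4.15×57.9 = 83787.4 J > q₁, so all ice melts.
Energy balance: 348.7×4.15×(57.9 − T) = 13753 + 37.2×4.15×(T − 0)
1447.105(57.9 − T) = 13753 + 154.38 T
83787.4 − 13753 = 1601.485 T
T = 70034.4 / 1601.485 = 43.73 °C

T_f = 43.7 °C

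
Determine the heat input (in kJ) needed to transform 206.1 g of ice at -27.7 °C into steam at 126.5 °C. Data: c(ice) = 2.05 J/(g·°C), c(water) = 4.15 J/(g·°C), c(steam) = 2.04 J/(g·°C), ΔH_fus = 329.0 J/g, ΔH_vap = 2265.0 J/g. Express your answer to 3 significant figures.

q1 (heat ice -27.7→0.0 °C): 206.1 × 2.05 × 27.7 = 11703 J
q2 (melt at 0 °C): 206.1 × 329.0 = 67807 J
q3 (heat water 0.0→100.0 °C): 206.1 × 4.15 × 100.0 = 85532 J
q4 (vaporize at 100 °C): 206.1 × 2265.0 = 466817 J
q5 (heat steam 100.0→126.5 °C): 206.1 × 2.04 × 26.5 = 11142 J
Total: 11703 + 67807 + 85532 + 466817 + 11142 = 643001 J = 643 kJ

q = 643 kJ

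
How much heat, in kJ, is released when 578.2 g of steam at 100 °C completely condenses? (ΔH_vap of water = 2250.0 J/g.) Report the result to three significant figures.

q = m × ΔH_vap = 578.2 × 2250.0 = 1301000 J = 1300 kJ

q = 1300 kJ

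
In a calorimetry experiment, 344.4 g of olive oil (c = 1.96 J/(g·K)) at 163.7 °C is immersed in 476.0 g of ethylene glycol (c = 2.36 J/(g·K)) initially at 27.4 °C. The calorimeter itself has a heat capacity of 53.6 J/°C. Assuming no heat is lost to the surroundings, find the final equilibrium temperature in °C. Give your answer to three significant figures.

T_f = 77.1 °C

Heat lost by olive oil = heat gained by ethylene glycol + calorimeter.
(344.4)(1.96)(163.7 − T) = [(476.0)(2.36) + 53.6](T − 27.4)
675.024 (163.7 − T) = 1176.96 (T − 27.4)
110500 − 675.024 T = 1176.96 T − 32249
142749 = 1851.984 T
T = 77.08 °C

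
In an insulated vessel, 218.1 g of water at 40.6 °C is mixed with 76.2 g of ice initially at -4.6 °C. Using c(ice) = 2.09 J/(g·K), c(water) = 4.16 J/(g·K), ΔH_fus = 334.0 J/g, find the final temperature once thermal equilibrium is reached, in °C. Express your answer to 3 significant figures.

Heat to bring ice to 0 °C and melt it: q₁ = 76.2×2.09×4.6 + 76.2×334.0 = 26183 J
Heat the water can supply cooling to 0 °C: 218.1×4.16×40.6 = 36836.2 J > q₁, so all ice melts.
Energy balance: 218.1×4.16×(40.6 − T) = 26183 + 76.2×4.16×(T − 0)
907.296(40.6 − T) = 26183 + 316.992 T
36836.2 − 26183 = 1224.288 T
T = 10653.2 / 1224.288 = 8.702 °C

T_f = 8.70 °C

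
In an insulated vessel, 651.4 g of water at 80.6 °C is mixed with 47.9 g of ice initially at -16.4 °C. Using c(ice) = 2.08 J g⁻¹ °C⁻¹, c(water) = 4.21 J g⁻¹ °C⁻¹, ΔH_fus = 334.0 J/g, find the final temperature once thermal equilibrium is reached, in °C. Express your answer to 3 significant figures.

T_f = 69.1 °C

Heat to bring ice to 0 °C and melt it: q₁ = 47.9×2.08×16.4 + 47.9×334.0 = 17633 J
Heat the water can supply cooling to 0 °C: 651.4×4.21×80.6 = 221037 J > q₁, so all ice melts.
Energy balance: 651.4×4.21×(80.6 − T) = 17633 + 47.9×4.21×(T − 0)
2742.394(80.6 − T) = 17633 + 201.659 T
221037 − 17633 = 2944.053 T
T = 203404 / 2944.053 = 69.09 °C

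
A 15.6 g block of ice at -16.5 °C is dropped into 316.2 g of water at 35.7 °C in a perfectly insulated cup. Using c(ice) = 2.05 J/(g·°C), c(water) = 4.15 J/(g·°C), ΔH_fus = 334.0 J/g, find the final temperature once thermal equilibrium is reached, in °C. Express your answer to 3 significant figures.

T_f = 29.9 °C

Heat to bring ice to 0 °C and melt it: q₁ = 15.6×2.05×16.5 + 15.6×334.0 = 5738.1 J
Heat the water can supply cooling to 0 °C: 316.2×4.15×35.7 = 46846.6 J > q₁, so all ice melts.
Energy balance: 316.2×4.15×(35.7 − T) = 5738.1 + 15.6×4.15×(T − 0)
1312.23(35.7 − T) = 5738.1 + 64.74 T
46846.6 − 5738.1 = 1376.97 T
T = 41108.5 / 1376.97 = 29.85 °C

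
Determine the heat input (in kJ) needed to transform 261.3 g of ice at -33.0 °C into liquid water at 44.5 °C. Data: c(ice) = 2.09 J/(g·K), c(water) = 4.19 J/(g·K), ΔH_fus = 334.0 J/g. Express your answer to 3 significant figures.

q = 154 kJ

q1 (heat ice -33.0→0.0 °C): 261.3 × 2.09 × 33.0 = 18022 J
q2 (melt at 0 °C): 261.3 × 334.0 = 87274 J
q3 (heat water 0.0→44.5 °C): 261.3 × 4.19 × 44.5 = 48721 J
Total: 18022 + 87274 + 48721 = 154017 J = 154 kJ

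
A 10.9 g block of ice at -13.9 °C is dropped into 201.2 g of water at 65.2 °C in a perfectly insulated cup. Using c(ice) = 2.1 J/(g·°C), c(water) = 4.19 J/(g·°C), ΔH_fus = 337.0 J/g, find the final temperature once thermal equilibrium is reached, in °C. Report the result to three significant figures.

T_f = 57.4 °C

Heat to bring ice to 0 °C and melt it: q₁ = 10.9×2.1×13.9 + 10.9×337.0 = 3991.5 J
Heat the water can supply cooling to 0 °C: 201.2×4.19×65.2 = 54965.4 J > q₁, so all ice melts.
Energy balance: 201.2×4.19×(65.2 − T) = 3991.5 + 10.9×4.19×(T − 0)
843.028(65.2 − T) = 3991.5 + 45.671 T
54965.4 − 3991.5 = 888.699 T
T = 50973.9 / 888.699 = 57.36 °C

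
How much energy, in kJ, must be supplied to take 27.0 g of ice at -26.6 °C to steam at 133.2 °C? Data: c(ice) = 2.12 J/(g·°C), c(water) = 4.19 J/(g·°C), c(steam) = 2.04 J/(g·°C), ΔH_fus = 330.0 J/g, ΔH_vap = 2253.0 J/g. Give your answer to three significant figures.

q1 (heat ice -26.6→0.0 °C): 27.0 × 2.12 × 26.6 = 1523 J
q2 (melt at 0 °C): 27.0 × 330.0 = 8910 J
q3 (heat water 0.0→100.0 °C): 27.0 × 4.19 × 100.0 = 11313 J
q4 (vaporize at 100 °C): 27.0 × 2253.0 = 60831 J
q5 (heat steam 100.0→133.2 °C): 27.0 × 2.04 × 33.2 = 1829 J
Total: 1523 + 8910 + 11313 + 60831 + 1829 = 84406 J = 84.4 kJ

q = 84.4 kJ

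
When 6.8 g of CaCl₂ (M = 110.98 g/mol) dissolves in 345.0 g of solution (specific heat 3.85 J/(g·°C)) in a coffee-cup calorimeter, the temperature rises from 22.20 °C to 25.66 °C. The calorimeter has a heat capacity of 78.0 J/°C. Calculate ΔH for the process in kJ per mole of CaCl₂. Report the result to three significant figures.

|ΔT| = |25.66 − 22.20| = 3.46 °C
|q_surr| = (345.0 × 3.85 + 78.0) × 3.46 = 1406.25 × 3.46 = 4866 J
n(CaCl₂) = 6.8 / 110.98 = 0.06127 mol
Temperature rose, so q_rxn = −|q_surr| = -4.866 kJ
ΔH = q_rxn / n = -79.42 kJ/mol

ΔH = -79.4 kJ/mol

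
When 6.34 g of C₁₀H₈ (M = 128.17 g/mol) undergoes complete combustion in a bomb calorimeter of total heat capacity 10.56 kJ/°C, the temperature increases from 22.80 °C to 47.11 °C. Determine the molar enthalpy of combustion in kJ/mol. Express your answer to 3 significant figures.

ΔT = 47.11 − 22.80 = 24.31 °C
q_cal = C_cal × ΔT = 10.56 × 24.31 = 256.7136 kJ
n = 6.34 / 128.17 = 0.04947 mol
q_rxn = −q_cal = -256.7136 kJ
ΔH = -256.7136 / 0.04947 = -5189 kJ/mol

ΔH = -5190 kJ/mol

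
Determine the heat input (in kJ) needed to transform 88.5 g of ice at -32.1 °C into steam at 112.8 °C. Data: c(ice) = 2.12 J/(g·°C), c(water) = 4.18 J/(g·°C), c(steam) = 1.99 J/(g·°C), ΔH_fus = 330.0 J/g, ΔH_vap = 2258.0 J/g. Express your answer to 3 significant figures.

q1 (heat ice -32.1→0.0 °C): 88.5 × 2.12 × 32.1 = 6023 J
q2 (melt at 0 °C): 88.5 × 330.0 = 29205 J
q3 (heat water 0.0→100.0 °C): 88.5 × 4.18 × 100.0 = 36993 J
q4 (vaporize at 100 °C): 88.5 × 2258.0 = 199833 J
q5 (heat steam 100.0→112.8 °C): 88.5 × 1.99 × 12.8 = 2254 J
Total: 6023 + 29205 + 36993 + 199833 + 2254 = 274308 J = 274 kJ

q = 274 kJ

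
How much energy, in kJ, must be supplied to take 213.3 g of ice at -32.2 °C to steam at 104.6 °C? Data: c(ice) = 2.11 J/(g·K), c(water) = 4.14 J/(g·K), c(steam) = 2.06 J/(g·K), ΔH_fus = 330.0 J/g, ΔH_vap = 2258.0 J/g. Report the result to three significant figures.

q1 (heat ice -32.2→0.0 °C): 213.3 × 2.11 × 32.2 = 14492 J
q2 (melt at 0 °C): 213.3 × 330.0 = 70389 J
q3 (heat water 0.0→100.0 °C): 213.3 × 4.14 × 100.0 = 88306 J
q4 (vaporize at 100 °C): 213.3 × 2258.0 = 481631 J
q5 (heat steam 100.0→104.6 °C): 213.3 × 2.06 × 4.6 = 2021 J
Total: 14492 + 70389 + 88306 + 481631 + 2021 = 656839 J = 657 kJ

q = 657 kJ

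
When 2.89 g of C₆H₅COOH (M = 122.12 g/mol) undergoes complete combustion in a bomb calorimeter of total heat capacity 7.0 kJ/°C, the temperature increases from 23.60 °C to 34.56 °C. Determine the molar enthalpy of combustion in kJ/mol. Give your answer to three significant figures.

ΔH = -3240 kJ/mol

ΔT = 34.56 − 23.60 = 10.96 °C
q_cal = C_cal × ΔT = 7.0 × 10.96 = 76.72 kJ
n = 2.89 / 122.12 = 0.02367 mol
q_rxn = −q_cal = -76.72 kJ
ΔH = -76.72 / 0.02367 = -3241 kJ/mol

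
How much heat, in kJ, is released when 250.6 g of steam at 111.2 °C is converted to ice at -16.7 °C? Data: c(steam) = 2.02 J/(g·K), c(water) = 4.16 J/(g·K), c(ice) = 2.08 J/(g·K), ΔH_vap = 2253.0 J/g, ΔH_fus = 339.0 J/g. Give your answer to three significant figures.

q = 768 kJ

q1 (cool steam 111.2→100 °C): 250.6 × 2.02 × 11.2 = 5670 J
q2 (condense at 100 °C): 250.6 × 2253.0 = 564602 J
q3 (cool water 100→0 °C): 250.6 × 4.16 × 100.0 = 104250 J
q4 (freeze at 0 °C): 250.6 × 339.0 = 84953 J
q5 (cool ice 0→-16.7 °C): 250.6 × 2.08 × 16.7 = 8705 J
Total: 5670 + 564602 + 104250 + 84953 + 8705 = 768180 J = 768 kJ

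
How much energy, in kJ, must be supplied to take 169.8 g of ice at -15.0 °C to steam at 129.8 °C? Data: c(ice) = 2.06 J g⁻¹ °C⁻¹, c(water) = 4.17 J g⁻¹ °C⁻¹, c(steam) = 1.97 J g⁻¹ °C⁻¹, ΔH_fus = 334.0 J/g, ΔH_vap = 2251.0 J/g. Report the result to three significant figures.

q = 525 kJ

q1 (heat ice -15.0→0.0 °C): 169.8 × 2.06 × 15.0 = 5247 J
q2 (melt at 0 °C): 169.8 × 334.0 = 56713 J
q3 (heat water 0.0→100.0 °C): 169.8 × 4.17 × 100.0 = 70807 J
q4 (vaporize at 100 °C): 169.8 × 2251.0 = 382220 J
q5 (heat steam 100.0→129.8 °C): 169.8 × 1.97 × 29.8 = 9968 J
Total: 5247 + 56713 + 70807 + 382220 + 9968 = 524955 J = 525 kJ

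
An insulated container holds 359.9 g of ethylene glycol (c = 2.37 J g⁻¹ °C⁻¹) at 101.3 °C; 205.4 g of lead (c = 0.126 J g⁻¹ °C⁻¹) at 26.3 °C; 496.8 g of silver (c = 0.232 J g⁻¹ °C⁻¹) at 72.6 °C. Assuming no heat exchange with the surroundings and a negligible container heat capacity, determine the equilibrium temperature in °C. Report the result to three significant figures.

Σ mᵢcᵢ(T − Tᵢ) = 0  ⇒  T = Σ mᵢcᵢTᵢ / Σ mᵢcᵢ
Σ mᵢcᵢ = 359.9×2.37 + 205.4×0.126 + 496.8×0.232 = 994.1010
Σ mᵢcᵢTᵢ = 852.963×101.3 + 25.8804×26.3 + 115.2576×72.6 = 95454
T = 95454 / 994.1010 = 96.02 °C

T_f = 96.0 °C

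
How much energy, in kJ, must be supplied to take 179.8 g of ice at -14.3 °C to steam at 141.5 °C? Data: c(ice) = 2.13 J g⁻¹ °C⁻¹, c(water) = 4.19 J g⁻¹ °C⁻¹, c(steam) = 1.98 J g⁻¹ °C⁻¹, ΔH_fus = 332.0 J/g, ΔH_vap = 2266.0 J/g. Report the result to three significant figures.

q1 (heat ice -14.3→0.0 °C): 179.8 × 2.13 × 14.3 = 5477 J
q2 (melt at 0 °C): 179.8 × 332.0 = 59694 J
q3 (heat water 0.0→100.0 °C): 179.8 × 4.19 × 100.0 = 75336 J
q4 (vaporize at 100 °C): 179.8 × 2266.0 = 407427 J
q5 (heat steam 100.0→141.5 °C): 179.8 × 1.98 × 41.5 = 14774 J
Total: 5477 + 59694 + 75336 + 407427 + 14774 = 562708 J = 563 kJ

q = 563 kJ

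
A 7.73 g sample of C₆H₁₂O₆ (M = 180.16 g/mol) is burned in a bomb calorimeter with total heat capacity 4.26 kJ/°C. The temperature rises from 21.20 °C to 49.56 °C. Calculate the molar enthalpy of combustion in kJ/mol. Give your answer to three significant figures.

ΔH = -2820 kJ/mol

ΔT = 49.56 − 21.20 = 28.36 °C
q_cal = C_cal × ΔT = 4.26 × 28.36 = 120.8136 kJ
n = 7.73 / 180.16 = 0.04291 mol
q_rxn = −q_cal = -120.8136 kJ
ΔH = -120.8136 / 0.04291 = -2816 kJ/mol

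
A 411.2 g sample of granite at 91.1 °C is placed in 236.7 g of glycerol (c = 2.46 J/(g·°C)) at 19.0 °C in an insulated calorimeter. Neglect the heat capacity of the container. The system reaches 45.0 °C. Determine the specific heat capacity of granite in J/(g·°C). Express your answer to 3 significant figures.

q_gained = (236.7 × 2.46) × (45.0 − 19.0) = 15140 J
q_lost = 411.2 × c × (91.1 − 45.0) = 18956.32 c
Set equal: c = 15140 / 18956.32 = 0.799 J/(g·°C)

c = 0.799 J/(g·°C)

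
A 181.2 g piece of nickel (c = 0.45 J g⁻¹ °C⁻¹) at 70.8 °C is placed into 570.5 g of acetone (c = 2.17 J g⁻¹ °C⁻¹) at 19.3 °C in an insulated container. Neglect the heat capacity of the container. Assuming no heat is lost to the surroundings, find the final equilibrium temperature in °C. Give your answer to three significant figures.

T_f = 22.5 °C

Heat lost by nickel = heat gained by acetone.
(181.2)(0.45)(70.8 − T) = (570.5)(2.17)(T − 19.3)
81.54 (70.8 − T) = 1237.985 (T − 19.3)
5773.0 − 81.54 T = 1237.985 T − 23893
29666.0 = 1319.525 T
T = 22.48 °C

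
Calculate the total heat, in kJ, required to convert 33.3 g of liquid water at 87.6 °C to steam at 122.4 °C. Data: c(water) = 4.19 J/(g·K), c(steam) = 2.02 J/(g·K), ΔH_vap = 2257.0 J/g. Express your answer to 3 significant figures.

q1 (heat water 87.6→100.0 °C): 33.3 × 4.19 × 12.4 = 1730 J
q2 (vaporize at 100 °C): 33.3 × 2257.0 = 75158 J
q3 (heat steam 100.0→122.4 °C): 33.3 × 2.02 × 22.4 = 1507 J
Total: 1730 + 75158 + 1507 = 78395 J = 78.4 kJ

q = 78.4 kJ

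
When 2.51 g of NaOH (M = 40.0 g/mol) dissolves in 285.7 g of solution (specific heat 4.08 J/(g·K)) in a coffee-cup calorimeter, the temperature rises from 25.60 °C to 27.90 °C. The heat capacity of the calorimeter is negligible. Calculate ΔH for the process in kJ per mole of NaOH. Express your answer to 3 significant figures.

ΔH = -42.7 kJ/mol

|ΔT| = |27.90 − 25.60| = 2.30 °C
|q_surr| = (285.7 × 4.08) × 2.30 = 1165.656 × 2.30 = 2681 J
n(NaOH) = 2.51 / 40.0 = 0.06275 mol
Temperature rose, so q_rxn = −|q_surr| = -2.681 kJ
ΔH = q_rxn / n = -42.73 kJ/mol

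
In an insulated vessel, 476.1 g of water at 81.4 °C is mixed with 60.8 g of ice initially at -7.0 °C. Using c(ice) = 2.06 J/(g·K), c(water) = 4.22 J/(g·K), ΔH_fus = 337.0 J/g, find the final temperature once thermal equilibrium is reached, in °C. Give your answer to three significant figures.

Heat to bring ice to 0 °C and melt it: q₁ = 60.8×2.06×7.0 + 60.8×337.0 = 21366 J
Heat the water can supply cooling to 0 °C: 476.1×4.22×81.4 = 163544 J > q₁, so all ice melts.
Energy balance: 476.1×4.22×(81.4 − T) = 21366 + 60.8×4.22×(T − 0)
2009.142(81.4 − T) = 21366 + 256.576 T
163544 − 21366 = 2265.718 T
T = 142178 / 2265.718 = 62.75 °C

T_f = 62.8 °C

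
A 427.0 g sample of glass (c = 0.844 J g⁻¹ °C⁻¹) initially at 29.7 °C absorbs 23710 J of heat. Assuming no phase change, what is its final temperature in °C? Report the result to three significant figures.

ΔT = q / (m c) = 23710 / (427.0 × 0.844) = 65.79 °C
T_f = 29.7 + 65.79 = 95.49 °C

T_f = 95.5 °C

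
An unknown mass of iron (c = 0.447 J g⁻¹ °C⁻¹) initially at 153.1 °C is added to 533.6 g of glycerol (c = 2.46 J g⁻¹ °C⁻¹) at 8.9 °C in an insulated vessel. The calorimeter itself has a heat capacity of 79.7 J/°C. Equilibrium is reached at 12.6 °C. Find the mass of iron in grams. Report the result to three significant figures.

m = 82.0 g

q_gained = (533.6 × 2.46 + 79.7) × (12.6 − 8.9) = 5152 J
q_lost = m × 0.447 × (153.1 − 12.6) = 62.8035 m
m = 5152 / 62.8035 = 82.0 g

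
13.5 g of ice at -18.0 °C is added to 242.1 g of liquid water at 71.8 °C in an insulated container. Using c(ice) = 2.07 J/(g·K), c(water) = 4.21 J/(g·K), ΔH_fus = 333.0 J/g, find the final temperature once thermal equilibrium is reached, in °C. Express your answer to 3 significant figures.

T_f = 63.4 °C

Heat to bring ice to 0 °C and melt it: q₁ = 13.5×2.07×18.0 + 13.5×333.0 = 4998.5 J
Heat the water can supply cooling to 0 °C: 242.1×4.21×71.8 = 73181.5 J > q₁, so all ice melts.
Energy balance: 242.1×4.21×(71.8 − T) = 4998.5 + 13.5×4.21×(T − 0)
1019.241(71.8 − T) = 4998.5 + 56.835 T
73181.5 − 4998.5 = 1076.076 T
T = 68183.0 / 1076.076 = 63.36 °C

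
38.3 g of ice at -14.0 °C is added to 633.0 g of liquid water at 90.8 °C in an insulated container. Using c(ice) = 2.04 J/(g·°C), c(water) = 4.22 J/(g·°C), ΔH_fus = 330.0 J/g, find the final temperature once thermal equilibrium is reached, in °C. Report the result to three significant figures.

T_f = 80.8 °C

Heat to bring ice to 0 °C and melt it: q₁ = 38.3×2.04×14.0 + 38.3×330.0 = 13733 J
Heat the water can supply cooling to 0 °C: 633.0×4.22×90.8 = 242550 J > q₁, so all ice melts.
Energy balance: 633.0×4.22×(90.8 − T) = 13733 + 38.3×4.22×(T − 0)
2671.26(90.8 − T) = 13733 + 161.626 T
242550 − 13733 = 2832.886 T
T = 228817 / 2832.886 = 80.77 °C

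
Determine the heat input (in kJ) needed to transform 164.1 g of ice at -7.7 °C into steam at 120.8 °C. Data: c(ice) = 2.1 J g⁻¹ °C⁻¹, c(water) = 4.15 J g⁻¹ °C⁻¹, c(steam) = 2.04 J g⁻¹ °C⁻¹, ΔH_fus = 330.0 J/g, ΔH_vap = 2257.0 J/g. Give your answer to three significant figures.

q = 502 kJ

q1 (heat ice -7.7→0.0 °C): 164.1 × 2.1 × 7.7 = 2653 J
q2 (melt at 0 °C): 164.1 × 330.0 = 54153 J
q3 (heat water 0.0→100.0 °C): 164.1 × 4.15 × 100.0 = 68102 J
q4 (vaporize at 100 °C): 164.1 × 2257.0 = 370374 J
q5 (heat steam 100.0→120.8 °C): 164.1 × 2.04 × 20.8 = 6963 J
Total: 2653 + 54153 + 68102 + 370374 + 6963 = 502245 J = 502 kJ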